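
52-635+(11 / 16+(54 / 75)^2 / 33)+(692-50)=6567353 / 110000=59.70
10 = 10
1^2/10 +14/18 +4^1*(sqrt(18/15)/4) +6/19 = sqrt(30)/5 +2041/1710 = 2.29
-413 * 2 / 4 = -413 / 2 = -206.50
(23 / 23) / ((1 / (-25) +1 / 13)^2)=105625 / 144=733.51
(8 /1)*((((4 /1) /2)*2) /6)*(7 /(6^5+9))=112 /23355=0.00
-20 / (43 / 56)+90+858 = 921.95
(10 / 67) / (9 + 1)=1 / 67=0.01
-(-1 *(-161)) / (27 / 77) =-12397 / 27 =-459.15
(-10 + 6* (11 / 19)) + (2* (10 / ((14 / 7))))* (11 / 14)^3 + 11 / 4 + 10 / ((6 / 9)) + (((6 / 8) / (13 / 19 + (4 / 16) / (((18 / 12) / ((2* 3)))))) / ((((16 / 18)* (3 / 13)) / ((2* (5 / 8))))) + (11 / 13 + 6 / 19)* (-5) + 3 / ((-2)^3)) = 12.60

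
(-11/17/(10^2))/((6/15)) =-11/680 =-0.02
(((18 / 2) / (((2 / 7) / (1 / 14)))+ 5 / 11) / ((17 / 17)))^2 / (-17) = -833 / 1936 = -0.43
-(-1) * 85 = 85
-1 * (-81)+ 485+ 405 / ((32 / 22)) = 13511 / 16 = 844.44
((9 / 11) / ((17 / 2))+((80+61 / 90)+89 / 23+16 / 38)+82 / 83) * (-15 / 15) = -86.05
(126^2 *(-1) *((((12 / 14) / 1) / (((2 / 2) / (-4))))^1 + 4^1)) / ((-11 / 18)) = 163296 / 11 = 14845.09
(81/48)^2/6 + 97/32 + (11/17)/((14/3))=222053/60928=3.64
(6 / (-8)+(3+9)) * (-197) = -8865 / 4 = -2216.25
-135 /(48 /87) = -244.69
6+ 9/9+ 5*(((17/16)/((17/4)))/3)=89/12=7.42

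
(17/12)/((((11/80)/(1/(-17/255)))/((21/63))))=-1700/33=-51.52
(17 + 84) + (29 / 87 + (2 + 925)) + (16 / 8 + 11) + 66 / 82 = 128183 / 123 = 1042.14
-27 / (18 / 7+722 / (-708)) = -66906 / 3845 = -17.40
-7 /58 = -0.12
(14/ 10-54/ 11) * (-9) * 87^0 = 1737/ 55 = 31.58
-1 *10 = -10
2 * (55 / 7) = 110 / 7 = 15.71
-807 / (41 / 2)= -1614 / 41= -39.37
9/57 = 3/19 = 0.16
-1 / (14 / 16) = -8 / 7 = -1.14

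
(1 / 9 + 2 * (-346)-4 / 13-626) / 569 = -154229 / 66573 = -2.32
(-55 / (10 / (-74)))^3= 67419143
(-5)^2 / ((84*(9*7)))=25 / 5292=0.00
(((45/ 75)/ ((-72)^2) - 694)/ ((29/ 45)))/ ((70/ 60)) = -5996159/ 6496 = -923.05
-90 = -90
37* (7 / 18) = 259 / 18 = 14.39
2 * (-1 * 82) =-164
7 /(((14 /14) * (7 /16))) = 16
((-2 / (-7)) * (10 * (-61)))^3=-1815848000 / 343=-5294017.49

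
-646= -646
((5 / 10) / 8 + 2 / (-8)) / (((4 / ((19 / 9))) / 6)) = -19 / 32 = -0.59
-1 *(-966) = 966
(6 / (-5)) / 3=-2 / 5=-0.40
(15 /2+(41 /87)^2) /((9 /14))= 818279 /68121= 12.01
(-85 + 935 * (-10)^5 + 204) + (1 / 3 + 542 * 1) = -280498016 / 3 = -93499338.67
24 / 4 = 6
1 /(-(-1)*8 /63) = 63 /8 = 7.88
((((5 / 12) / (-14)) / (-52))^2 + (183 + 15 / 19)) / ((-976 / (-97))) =25850635305979 / 1415235354624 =18.27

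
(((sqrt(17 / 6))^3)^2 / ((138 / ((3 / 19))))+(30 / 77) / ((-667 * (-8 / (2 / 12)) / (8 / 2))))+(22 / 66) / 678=1265430841 / 47635677936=0.03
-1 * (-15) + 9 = 24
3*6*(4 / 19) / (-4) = -18 / 19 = -0.95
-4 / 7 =-0.57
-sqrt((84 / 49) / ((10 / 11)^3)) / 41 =-11 *sqrt(2310) / 14350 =-0.04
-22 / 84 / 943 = -0.00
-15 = -15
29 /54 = 0.54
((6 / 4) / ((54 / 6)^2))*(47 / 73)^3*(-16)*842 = -699351728 / 10503459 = -66.58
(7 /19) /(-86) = -7 /1634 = -0.00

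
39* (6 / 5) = 234 / 5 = 46.80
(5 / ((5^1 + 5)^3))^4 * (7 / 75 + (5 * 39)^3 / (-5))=-55611559 / 60000000000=-0.00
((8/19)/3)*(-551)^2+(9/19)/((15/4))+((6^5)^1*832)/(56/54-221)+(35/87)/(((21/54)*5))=647865780286/49085835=13198.63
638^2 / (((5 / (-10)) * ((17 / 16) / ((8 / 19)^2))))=-833626112 / 6137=-135836.09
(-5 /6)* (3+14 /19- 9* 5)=1960 /57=34.39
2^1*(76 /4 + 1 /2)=39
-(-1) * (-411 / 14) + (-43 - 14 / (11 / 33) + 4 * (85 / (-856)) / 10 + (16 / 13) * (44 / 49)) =-30887391 / 272636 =-113.29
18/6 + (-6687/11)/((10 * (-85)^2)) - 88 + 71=-11133187/794750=-14.01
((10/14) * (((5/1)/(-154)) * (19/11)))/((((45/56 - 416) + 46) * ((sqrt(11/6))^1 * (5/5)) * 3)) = 76 * sqrt(66)/23115477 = 0.00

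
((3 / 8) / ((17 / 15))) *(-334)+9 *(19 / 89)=-108.59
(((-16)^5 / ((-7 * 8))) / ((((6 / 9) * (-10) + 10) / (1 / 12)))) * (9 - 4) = 16384 / 7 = 2340.57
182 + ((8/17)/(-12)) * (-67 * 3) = 3228/17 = 189.88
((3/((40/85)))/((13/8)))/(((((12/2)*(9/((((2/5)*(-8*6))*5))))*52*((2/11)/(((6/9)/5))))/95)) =-14212/1521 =-9.34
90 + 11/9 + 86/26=11060/117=94.53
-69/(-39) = 23/13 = 1.77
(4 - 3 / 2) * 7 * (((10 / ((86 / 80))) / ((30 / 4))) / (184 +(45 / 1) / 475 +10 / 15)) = 266000 / 2264251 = 0.12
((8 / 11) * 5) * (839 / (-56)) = -4195 / 77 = -54.48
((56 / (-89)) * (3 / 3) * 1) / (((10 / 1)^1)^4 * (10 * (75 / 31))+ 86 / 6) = -5208 / 2002618637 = -0.00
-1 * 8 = -8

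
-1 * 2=-2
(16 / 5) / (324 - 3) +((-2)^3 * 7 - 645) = -1125089 / 1605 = -700.99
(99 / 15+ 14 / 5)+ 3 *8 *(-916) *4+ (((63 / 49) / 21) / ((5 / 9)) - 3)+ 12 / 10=-87928.29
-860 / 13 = -66.15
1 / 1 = 1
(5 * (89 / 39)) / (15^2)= 89 / 1755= 0.05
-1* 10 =-10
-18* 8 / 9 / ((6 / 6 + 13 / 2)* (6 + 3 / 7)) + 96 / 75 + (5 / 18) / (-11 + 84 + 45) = 30283 / 31860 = 0.95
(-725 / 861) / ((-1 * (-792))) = -725 / 681912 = -0.00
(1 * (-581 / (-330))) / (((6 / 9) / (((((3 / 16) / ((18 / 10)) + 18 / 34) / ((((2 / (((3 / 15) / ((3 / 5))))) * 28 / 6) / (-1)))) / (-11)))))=3901 / 718080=0.01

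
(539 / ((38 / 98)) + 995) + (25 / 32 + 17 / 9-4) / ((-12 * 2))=2385.11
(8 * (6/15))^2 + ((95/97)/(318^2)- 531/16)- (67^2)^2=-19766313521296303/980902800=-20151143.95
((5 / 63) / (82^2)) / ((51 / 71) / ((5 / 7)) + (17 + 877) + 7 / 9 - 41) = 1775 / 128544261244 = 0.00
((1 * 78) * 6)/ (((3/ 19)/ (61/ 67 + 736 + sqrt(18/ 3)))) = 2964 * sqrt(6) + 146341572/ 67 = 2191462.85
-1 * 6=-6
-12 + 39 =27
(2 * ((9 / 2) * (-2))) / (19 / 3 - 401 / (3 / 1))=27 / 191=0.14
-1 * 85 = -85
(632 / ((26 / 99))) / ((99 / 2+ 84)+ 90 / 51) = 118184 / 6643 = 17.79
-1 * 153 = -153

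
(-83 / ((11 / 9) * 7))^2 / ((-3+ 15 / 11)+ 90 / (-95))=-392673 / 10780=-36.43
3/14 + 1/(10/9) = 39/35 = 1.11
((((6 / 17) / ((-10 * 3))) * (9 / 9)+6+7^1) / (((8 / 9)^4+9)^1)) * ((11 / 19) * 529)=42149018736 / 101979175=413.31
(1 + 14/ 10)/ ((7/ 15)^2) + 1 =589/ 49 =12.02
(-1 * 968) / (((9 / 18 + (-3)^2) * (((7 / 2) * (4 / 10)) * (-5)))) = 14.56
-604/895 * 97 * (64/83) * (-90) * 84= 5669443584/14857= 381600.83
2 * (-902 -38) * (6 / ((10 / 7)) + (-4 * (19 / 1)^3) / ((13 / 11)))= 567273832 / 13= 43636448.62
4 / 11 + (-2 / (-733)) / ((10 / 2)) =14682 / 40315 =0.36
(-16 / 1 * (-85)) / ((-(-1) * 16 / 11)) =935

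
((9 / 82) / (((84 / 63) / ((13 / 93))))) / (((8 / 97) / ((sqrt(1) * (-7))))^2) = 82.89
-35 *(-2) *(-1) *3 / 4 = -105 / 2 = -52.50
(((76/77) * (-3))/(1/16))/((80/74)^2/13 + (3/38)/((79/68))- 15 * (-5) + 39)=-6090631716/14675876369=-0.42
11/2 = 5.50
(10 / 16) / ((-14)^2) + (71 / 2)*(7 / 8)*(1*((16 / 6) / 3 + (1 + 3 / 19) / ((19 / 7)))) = 208185689 / 5094432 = 40.87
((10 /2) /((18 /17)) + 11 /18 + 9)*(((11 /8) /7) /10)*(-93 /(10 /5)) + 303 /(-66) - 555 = -7055453 /12320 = -572.68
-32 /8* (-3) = 12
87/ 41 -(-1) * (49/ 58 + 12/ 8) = 5311/ 1189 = 4.47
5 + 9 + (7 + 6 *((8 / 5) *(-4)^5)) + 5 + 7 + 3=-48972 / 5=-9794.40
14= 14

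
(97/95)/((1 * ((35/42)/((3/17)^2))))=5238/137275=0.04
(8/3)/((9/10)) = 80/27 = 2.96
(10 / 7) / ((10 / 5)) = 5 / 7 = 0.71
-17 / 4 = -4.25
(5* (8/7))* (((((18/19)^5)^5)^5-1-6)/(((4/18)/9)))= -79202908797584999039212015886091372408620162916271286985962805719942874952957978791880233226452382280976026966845071902938631402030436327433121305387586012508358500/48898795232596520559961175921810066638943034083002818674696574515473963466818171753707255350197008851932621902470284823766763717393352111658949936619399992317493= -1619.73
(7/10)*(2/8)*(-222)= -777/20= -38.85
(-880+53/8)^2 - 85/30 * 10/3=439358081/576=762774.45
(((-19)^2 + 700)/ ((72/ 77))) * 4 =81697/ 18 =4538.72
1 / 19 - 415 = -7884 / 19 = -414.95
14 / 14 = 1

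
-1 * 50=-50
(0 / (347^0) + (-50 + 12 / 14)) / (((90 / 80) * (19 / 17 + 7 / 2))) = -93568 / 9891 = -9.46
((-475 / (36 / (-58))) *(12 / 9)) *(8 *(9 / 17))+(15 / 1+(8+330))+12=239015 / 51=4686.57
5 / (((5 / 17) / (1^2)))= 17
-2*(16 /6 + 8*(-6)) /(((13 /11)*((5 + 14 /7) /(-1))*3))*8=-23936 /819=-29.23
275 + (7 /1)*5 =310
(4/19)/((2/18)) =36/19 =1.89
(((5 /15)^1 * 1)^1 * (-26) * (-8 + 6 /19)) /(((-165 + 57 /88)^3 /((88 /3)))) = -0.00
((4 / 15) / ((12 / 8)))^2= 64 / 2025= 0.03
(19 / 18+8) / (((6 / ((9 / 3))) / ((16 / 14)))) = 326 / 63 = 5.17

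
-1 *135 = -135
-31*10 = -310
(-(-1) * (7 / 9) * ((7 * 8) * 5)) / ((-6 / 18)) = -1960 / 3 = -653.33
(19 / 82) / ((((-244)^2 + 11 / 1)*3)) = 19 / 14648562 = 0.00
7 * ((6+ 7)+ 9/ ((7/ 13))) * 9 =1872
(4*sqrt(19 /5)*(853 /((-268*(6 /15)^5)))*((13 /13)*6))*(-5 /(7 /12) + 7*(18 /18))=17593125*sqrt(95) /7504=22851.36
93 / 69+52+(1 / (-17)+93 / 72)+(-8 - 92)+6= -369911 / 9384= -39.42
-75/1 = -75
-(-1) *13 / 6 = 13 / 6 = 2.17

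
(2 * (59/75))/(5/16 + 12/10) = 1888/1815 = 1.04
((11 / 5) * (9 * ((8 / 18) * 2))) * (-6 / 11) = -48 / 5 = -9.60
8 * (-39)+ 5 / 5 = -311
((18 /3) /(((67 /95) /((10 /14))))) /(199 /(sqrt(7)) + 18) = -51300 /2501311 + 567150 * sqrt(7) /17509177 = 0.07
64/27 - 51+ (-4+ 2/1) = -1367/27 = -50.63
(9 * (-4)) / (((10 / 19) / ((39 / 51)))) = -4446 / 85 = -52.31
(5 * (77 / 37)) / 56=55 / 296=0.19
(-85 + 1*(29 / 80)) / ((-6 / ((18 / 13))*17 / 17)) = 20313 / 1040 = 19.53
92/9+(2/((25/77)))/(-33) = 2258/225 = 10.04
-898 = -898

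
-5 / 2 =-2.50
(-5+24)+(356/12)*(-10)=-833/3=-277.67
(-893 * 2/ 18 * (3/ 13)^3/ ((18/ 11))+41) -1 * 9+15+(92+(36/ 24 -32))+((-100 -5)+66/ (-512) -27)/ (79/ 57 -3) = 29434525799/ 155231232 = 189.62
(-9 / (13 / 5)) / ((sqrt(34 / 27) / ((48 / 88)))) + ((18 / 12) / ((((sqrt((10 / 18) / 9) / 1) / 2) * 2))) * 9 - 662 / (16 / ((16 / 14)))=-331 / 7 - 405 * sqrt(102) / 2431 + 243 * sqrt(5) / 10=5.37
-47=-47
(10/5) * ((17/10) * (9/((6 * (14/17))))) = 867/140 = 6.19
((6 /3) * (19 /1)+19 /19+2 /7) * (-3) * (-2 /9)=550 /21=26.19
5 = 5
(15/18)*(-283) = -1415/6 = -235.83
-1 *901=-901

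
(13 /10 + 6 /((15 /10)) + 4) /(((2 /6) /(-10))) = -279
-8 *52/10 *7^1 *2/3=-2912/15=-194.13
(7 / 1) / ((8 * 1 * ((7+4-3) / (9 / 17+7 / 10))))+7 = 7.13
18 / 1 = 18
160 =160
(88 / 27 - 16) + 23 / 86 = -28963 / 2322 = -12.47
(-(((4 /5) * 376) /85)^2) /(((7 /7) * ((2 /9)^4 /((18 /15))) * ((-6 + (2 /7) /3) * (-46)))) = -14609194992 /643928125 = -22.69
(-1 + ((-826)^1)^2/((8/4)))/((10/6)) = 1023411/5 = 204682.20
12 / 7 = 1.71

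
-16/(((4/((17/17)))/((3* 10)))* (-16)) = 15/2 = 7.50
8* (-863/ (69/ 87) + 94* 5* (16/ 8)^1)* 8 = -218048/ 23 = -9480.35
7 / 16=0.44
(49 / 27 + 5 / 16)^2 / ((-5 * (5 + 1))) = -0.15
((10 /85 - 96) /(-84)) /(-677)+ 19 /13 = 1.46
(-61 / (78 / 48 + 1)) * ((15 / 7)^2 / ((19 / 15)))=-549000 / 6517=-84.24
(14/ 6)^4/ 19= 2401/ 1539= 1.56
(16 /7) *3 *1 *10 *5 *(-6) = -14400 /7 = -2057.14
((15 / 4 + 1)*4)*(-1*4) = -76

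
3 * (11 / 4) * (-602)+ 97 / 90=-223444 / 45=-4965.42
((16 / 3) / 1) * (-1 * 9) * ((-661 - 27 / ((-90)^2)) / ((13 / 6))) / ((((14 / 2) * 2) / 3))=7138836 / 2275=3137.95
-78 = -78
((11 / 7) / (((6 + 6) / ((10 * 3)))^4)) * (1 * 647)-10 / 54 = 120098815 / 3024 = 39715.22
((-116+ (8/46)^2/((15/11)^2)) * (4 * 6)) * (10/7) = -220879424/55545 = -3976.59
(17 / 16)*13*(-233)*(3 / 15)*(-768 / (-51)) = -48464 / 5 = -9692.80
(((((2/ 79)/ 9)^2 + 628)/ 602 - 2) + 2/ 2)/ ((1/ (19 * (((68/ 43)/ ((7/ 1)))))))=0.19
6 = 6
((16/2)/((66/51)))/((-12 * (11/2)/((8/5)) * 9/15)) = -272/1089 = -0.25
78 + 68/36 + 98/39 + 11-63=3557/117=30.40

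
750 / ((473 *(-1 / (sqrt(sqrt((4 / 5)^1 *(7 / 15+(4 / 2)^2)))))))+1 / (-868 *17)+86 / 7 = -50 *sqrt(10) *3^(3 / 4) *67^(1 / 4) / 473+181287 / 14756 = 10.11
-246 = -246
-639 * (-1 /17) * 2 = 1278 /17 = 75.18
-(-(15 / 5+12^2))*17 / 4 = 2499 / 4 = 624.75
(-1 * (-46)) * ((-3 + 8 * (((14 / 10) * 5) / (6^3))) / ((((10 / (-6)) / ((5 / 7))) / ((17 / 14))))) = 65.61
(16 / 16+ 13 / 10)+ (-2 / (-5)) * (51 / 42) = 39 / 14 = 2.79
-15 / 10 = -3 / 2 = -1.50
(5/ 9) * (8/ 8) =5/ 9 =0.56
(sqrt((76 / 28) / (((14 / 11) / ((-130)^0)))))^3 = 209 * sqrt(418) / 1372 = 3.11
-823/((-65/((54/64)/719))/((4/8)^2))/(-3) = -0.00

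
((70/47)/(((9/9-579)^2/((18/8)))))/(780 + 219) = 35/3485832456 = 0.00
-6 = -6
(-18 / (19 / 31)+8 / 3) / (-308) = 761 / 8778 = 0.09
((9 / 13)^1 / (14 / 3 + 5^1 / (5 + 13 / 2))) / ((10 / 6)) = 1863 / 22880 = 0.08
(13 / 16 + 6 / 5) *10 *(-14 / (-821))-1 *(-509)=1672683 / 3284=509.34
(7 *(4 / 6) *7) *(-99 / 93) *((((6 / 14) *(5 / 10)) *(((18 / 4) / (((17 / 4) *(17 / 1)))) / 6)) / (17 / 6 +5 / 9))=-12474 / 546499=-0.02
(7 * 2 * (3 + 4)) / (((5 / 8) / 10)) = 1568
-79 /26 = -3.04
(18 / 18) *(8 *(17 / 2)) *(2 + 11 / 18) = 1598 / 9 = 177.56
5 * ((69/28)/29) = 345/812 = 0.42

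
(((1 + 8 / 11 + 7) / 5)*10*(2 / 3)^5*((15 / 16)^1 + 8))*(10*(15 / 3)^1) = 83200 / 81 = 1027.16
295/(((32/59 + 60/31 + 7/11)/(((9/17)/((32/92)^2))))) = 1883802327/4544576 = 414.52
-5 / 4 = -1.25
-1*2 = -2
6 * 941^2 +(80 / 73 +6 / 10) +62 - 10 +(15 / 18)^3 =418872211249 / 78840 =5312940.27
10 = 10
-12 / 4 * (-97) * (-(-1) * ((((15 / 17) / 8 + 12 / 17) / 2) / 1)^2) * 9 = 32268699 / 73984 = 436.16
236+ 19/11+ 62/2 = 2956/11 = 268.73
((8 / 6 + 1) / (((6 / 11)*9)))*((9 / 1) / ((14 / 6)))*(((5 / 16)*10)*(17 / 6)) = 16.23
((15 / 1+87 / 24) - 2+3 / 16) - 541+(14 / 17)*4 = -520.89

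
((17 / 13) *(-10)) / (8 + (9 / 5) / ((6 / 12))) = -425 / 377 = -1.13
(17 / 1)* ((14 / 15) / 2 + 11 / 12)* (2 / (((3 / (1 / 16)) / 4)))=1411 / 360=3.92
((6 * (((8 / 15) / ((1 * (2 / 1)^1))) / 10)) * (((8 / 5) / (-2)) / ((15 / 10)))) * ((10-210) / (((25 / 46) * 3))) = 11776 / 1125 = 10.47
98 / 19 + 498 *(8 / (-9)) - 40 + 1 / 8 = -477.38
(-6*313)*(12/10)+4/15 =-6760/3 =-2253.33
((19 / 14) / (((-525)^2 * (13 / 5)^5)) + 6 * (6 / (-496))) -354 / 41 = -50735723457625 / 5827186700244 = -8.71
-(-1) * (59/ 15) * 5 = 59/ 3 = 19.67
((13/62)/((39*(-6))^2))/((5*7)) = 1/9140040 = 0.00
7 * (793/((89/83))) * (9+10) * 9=78785343/89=885228.57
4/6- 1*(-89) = 269/3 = 89.67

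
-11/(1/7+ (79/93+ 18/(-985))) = -7053585/624592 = -11.29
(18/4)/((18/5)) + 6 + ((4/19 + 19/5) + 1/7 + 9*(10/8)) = 30129/1330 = 22.65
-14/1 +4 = -10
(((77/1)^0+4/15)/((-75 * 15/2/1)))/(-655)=38/11053125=0.00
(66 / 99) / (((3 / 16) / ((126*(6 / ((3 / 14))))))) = 12544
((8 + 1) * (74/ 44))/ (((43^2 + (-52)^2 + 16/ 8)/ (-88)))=-1332/ 4555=-0.29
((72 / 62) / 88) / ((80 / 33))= 27 / 4960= 0.01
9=9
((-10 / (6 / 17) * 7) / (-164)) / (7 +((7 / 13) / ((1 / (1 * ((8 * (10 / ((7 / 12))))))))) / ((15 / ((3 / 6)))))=7735 / 60516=0.13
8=8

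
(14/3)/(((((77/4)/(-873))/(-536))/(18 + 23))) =51160128/11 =4650920.73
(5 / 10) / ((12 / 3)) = 1 / 8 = 0.12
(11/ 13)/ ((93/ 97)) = 1067/ 1209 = 0.88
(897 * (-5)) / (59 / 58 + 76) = -86710 / 1489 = -58.23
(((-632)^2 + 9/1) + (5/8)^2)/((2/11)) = 281201107/128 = 2196883.65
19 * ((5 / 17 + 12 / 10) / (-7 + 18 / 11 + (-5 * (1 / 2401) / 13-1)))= -828486659 / 185722025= -4.46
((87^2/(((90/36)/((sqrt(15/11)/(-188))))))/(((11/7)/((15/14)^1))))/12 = -7569*sqrt(165)/90992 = -1.07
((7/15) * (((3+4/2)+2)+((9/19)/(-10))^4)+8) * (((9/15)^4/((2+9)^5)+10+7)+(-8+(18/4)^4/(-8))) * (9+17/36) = -413029241420220750591851/91585428528000000000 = -4509.77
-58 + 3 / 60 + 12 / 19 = -21781 / 380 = -57.32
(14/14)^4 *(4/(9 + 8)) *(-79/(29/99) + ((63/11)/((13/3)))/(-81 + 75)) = -4477266/70499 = -63.51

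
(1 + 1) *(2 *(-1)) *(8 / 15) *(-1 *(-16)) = -512 / 15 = -34.13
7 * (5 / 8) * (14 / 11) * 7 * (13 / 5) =4459 / 44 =101.34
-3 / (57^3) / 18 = -1 / 1111158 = -0.00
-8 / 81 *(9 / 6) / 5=-4 / 135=-0.03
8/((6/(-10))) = -40/3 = -13.33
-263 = -263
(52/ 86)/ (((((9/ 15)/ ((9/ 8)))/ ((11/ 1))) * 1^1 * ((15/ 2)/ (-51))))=-7293/ 86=-84.80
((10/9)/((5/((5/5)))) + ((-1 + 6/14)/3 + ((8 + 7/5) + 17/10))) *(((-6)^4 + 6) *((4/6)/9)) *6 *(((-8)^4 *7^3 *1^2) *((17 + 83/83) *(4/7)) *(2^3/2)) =5585107419136/15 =372340494609.07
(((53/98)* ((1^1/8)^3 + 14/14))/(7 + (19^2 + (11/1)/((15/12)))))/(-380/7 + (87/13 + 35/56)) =-589095/19239990784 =-0.00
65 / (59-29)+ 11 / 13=235 / 78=3.01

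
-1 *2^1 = -2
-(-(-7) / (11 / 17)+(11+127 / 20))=-6197 / 220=-28.17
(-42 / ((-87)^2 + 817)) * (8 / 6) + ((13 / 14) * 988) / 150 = 1921289 / 314475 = 6.11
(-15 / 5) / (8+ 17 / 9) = -27 / 89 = -0.30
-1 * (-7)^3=343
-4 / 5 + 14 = 66 / 5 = 13.20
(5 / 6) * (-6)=-5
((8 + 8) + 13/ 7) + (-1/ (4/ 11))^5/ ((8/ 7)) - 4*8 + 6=-8358443/ 57344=-145.76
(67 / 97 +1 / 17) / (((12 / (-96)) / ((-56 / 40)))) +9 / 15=8.99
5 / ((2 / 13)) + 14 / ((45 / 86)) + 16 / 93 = 165803 / 2790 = 59.43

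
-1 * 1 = -1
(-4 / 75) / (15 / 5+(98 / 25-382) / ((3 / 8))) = 4 / 75391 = 0.00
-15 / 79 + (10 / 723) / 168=-910585 / 4797828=-0.19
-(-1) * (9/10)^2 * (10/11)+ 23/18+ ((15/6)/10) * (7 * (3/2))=18371/3960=4.64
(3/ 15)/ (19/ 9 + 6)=9/ 365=0.02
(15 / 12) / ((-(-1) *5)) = 1 / 4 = 0.25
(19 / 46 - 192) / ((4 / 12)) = -26439 / 46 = -574.76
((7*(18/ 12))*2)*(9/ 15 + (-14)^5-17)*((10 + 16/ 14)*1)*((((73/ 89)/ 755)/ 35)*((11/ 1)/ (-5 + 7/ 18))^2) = -1800912131503056/ 81008612125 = -22231.12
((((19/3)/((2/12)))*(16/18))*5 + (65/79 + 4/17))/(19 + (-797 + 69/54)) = -4108298/18776483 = -0.22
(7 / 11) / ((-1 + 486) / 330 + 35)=42 / 2407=0.02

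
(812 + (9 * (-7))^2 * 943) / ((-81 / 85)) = -318204215 / 81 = -3928447.10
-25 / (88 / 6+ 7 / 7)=-75 / 47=-1.60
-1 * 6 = -6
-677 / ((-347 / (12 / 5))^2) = -97488 / 3010225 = -0.03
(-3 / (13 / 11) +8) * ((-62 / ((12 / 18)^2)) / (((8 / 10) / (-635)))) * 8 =62893575 / 13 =4837967.31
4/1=4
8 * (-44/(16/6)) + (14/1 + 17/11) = -1281/11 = -116.45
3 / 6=0.50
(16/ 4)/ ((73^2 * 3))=4/ 15987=0.00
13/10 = 1.30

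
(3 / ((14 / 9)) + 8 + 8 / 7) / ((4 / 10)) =775 / 28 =27.68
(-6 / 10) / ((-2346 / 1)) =1 / 3910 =0.00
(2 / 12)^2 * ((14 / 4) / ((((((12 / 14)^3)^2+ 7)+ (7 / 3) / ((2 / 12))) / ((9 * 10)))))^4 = 4139878828902659648791209 / 3172667113308285324484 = 1304.86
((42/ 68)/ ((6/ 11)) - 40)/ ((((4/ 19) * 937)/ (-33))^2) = -1039039947/ 955230272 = -1.09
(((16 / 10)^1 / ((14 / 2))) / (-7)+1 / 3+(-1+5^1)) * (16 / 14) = 25288 / 5145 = 4.92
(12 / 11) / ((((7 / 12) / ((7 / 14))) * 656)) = 9 / 6314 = 0.00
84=84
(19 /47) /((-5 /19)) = -361 /235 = -1.54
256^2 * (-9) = -589824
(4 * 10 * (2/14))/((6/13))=260/21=12.38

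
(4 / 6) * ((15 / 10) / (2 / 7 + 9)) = 7 / 65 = 0.11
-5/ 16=-0.31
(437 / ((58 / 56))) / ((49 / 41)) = 71668 / 203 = 353.04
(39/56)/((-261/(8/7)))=-13/4263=-0.00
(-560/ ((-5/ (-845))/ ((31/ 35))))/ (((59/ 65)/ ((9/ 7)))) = -118733.75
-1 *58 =-58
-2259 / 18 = -251 / 2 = -125.50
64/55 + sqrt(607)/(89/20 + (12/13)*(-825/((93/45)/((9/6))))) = 64/55-8060*sqrt(607)/4419133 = 1.12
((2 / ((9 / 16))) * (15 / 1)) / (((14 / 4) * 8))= 40 / 21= 1.90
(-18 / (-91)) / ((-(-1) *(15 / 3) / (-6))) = -108 / 455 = -0.24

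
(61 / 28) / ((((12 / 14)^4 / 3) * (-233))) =-0.05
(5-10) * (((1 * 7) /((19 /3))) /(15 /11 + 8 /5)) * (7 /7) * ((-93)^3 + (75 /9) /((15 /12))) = 1499878.33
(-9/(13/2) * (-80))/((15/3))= 288/13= 22.15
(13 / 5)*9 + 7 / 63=1058 / 45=23.51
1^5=1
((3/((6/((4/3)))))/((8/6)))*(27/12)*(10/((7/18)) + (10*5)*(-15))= -22815/28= -814.82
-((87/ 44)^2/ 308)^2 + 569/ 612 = 50569556321351/ 54400584978432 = 0.93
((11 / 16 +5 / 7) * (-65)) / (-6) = 10205 / 672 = 15.19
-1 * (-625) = 625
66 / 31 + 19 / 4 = 6.88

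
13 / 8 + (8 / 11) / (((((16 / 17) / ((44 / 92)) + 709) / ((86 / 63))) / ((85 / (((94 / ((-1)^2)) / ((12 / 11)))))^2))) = 3236511040549 / 1990035030984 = 1.63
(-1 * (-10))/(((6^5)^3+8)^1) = 5/235092492292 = 0.00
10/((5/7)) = 14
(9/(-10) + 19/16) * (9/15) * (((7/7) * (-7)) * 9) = -4347/400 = -10.87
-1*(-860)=860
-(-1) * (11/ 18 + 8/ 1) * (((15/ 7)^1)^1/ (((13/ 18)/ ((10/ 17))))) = 23250/ 1547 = 15.03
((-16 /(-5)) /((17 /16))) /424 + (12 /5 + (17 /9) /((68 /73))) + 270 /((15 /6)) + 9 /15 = 113.03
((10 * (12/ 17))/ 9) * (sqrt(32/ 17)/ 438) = 80 * sqrt(34)/ 189873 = 0.00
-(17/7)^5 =-1419857/16807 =-84.48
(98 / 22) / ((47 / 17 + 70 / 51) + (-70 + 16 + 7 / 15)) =-12495 / 138556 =-0.09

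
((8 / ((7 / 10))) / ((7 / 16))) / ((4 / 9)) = 58.78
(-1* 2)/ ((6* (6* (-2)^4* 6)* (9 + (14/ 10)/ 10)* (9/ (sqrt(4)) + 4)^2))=-25/ 28527768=-0.00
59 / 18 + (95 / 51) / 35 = 7135 / 2142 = 3.33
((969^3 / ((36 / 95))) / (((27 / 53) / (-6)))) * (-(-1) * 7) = -1187695420415 / 6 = -197949236735.83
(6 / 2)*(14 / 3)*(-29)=-406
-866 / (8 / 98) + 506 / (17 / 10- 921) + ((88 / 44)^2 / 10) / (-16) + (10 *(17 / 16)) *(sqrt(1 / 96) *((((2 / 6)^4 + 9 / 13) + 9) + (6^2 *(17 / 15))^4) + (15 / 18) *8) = -11625367139 / 1103160 + 31002697530731 *sqrt(6) / 25272000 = 2994399.62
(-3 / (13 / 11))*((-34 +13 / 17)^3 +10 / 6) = 5951679910 / 63869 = 93185.74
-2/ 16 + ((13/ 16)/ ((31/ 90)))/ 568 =-17023/ 140864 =-0.12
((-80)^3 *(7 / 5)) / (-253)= 716800 / 253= 2833.20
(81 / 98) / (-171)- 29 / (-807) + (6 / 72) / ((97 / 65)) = 8448375 / 97170332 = 0.09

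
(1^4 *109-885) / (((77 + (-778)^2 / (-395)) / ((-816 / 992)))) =-2605420 / 5940313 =-0.44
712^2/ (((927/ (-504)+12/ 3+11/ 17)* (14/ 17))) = 586027264/ 2673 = 219239.53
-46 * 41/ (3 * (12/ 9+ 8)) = -943/ 14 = -67.36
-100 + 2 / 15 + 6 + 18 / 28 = -19577 / 210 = -93.22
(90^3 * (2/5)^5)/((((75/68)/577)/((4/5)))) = 9763172352/3125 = 3124215.15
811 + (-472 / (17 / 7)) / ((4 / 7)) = 8005 / 17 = 470.88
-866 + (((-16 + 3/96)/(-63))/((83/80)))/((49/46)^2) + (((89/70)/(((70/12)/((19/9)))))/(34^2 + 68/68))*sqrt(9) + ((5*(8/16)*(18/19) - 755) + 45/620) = -2222500395611183/1373318937900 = -1618.34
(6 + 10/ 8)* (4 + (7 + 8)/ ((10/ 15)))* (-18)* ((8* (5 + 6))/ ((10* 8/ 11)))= -1673793/ 40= -41844.82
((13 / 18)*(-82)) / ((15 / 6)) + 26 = 104 / 45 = 2.31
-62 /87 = -0.71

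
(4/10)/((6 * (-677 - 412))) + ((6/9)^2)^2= 9677/49005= 0.20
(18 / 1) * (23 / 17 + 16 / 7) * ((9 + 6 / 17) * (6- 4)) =2478492 / 2023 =1225.16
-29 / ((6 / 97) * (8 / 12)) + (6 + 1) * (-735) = -23393 / 4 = -5848.25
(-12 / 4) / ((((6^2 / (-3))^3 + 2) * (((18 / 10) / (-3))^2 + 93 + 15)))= 25 / 1558578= 0.00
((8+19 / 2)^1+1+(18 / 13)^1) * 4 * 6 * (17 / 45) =35156 / 195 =180.29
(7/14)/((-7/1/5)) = -5/14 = -0.36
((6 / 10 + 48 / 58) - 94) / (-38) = 13423 / 5510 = 2.44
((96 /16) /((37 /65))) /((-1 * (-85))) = 78 /629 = 0.12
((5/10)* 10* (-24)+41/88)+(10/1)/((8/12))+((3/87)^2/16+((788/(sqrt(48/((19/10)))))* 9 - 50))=-22873507/148016+591* sqrt(570)/10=1256.46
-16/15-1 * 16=-256/15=-17.07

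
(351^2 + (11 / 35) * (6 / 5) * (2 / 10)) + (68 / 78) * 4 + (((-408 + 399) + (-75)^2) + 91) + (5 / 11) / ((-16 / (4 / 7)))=193560686881 / 1501500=128911.55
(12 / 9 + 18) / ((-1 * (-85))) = 58 / 255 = 0.23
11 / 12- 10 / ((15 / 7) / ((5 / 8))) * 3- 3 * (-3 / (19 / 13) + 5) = -1901 / 114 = -16.68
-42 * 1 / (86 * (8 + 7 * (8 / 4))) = -21 / 946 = -0.02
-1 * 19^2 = -361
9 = 9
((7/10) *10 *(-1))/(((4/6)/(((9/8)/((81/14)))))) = -49/24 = -2.04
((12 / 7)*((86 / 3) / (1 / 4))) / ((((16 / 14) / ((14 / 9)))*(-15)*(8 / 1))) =-301 / 135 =-2.23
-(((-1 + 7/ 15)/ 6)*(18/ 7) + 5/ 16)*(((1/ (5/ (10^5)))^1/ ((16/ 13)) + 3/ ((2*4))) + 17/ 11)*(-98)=470525601/ 3520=133672.05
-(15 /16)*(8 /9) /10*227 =-227 /12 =-18.92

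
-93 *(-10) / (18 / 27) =1395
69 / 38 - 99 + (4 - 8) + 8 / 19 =-3829 / 38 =-100.76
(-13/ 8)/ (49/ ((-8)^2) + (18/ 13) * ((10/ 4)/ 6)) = -1352/ 1117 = -1.21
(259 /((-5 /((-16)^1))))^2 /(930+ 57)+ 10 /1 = 2488498 /3525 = 705.96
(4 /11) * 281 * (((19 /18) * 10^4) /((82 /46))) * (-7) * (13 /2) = -111745270000 /4059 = -27530246.37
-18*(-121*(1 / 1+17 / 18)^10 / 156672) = 333784229775390625 / 31077346740535296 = 10.74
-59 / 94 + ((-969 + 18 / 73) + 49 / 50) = -83064603 / 85775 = -968.40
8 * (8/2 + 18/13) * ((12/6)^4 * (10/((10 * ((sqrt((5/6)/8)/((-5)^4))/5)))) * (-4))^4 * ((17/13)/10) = 140378112000000000000000000/169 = 830639715976331360946745.60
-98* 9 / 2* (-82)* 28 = 1012536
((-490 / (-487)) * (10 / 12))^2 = 1500625 / 2134521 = 0.70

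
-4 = -4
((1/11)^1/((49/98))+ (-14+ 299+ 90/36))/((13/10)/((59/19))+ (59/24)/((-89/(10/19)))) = 18943140030/26609407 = 711.90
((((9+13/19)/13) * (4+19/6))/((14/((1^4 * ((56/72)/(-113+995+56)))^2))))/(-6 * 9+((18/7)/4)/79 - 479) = -78131/158828537798541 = -0.00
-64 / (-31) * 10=640 / 31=20.65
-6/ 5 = -1.20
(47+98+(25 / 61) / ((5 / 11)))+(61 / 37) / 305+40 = 2097961 / 11285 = 185.91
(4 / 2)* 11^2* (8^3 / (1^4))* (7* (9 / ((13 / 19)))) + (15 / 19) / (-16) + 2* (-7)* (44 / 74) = 1668224389393 / 146224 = 11408690.70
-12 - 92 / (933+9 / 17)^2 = -32851189 / 2737575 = -12.00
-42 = -42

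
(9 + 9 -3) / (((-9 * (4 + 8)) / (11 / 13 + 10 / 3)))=-815 / 1404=-0.58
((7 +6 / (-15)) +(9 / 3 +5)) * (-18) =-1314 / 5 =-262.80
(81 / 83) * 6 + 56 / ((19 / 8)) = 46418 / 1577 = 29.43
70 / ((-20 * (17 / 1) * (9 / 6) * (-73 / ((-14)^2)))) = 1372 / 3723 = 0.37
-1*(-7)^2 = -49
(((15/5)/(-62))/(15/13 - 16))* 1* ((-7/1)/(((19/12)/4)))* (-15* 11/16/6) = 45045/454708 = 0.10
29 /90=0.32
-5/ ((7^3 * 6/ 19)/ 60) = -950/ 343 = -2.77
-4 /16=-1 /4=-0.25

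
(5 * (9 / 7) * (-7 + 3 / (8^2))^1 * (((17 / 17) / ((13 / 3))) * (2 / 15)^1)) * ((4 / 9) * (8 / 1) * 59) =-26255 / 91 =-288.52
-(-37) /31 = 37 /31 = 1.19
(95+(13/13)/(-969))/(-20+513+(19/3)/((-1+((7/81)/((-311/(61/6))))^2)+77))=159826805434634630/829566211408530657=0.19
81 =81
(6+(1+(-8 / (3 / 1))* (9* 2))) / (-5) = 8.20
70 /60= 7 /6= 1.17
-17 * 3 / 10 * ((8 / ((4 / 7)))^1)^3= -69972 / 5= -13994.40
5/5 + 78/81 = 53/27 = 1.96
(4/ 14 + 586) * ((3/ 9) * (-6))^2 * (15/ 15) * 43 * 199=140471712/ 7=20067387.43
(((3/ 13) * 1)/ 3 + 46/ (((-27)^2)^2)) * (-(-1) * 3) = 532039/ 2302911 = 0.23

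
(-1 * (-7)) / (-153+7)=-7 / 146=-0.05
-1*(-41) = 41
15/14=1.07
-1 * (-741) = 741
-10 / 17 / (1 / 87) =-51.18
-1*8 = -8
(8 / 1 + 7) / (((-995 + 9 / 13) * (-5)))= 39 / 12926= 0.00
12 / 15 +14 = 74 / 5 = 14.80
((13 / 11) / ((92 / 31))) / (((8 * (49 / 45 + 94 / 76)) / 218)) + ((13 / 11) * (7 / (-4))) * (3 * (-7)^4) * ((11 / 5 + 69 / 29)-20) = 268132124791401 / 1167169960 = 229728.43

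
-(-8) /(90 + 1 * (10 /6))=24 /275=0.09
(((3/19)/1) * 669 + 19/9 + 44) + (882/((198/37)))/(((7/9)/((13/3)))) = 2012699/1881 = 1070.02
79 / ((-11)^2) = 79 / 121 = 0.65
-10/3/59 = -10/177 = -0.06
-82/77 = -1.06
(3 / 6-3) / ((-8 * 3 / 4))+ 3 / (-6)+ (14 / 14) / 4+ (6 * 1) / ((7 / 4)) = 151 / 42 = 3.60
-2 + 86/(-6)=-49/3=-16.33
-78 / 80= -39 / 40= -0.98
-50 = -50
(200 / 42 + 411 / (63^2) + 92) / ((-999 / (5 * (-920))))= 589503800 / 1321677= 446.03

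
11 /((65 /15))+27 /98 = 3585 /1274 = 2.81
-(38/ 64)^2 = -0.35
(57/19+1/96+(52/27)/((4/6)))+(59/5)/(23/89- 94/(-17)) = 7.94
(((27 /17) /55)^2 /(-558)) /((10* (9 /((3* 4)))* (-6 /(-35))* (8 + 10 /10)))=-7 /54201950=-0.00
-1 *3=-3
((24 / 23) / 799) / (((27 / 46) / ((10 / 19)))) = 0.00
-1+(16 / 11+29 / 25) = 444 / 275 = 1.61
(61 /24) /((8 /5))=305 /192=1.59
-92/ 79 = -1.16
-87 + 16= -71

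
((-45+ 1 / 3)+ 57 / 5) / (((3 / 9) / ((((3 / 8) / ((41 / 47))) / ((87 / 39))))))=-914667 / 47560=-19.23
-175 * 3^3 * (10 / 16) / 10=-4725 / 16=-295.31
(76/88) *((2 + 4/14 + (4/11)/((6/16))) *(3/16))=893/1694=0.53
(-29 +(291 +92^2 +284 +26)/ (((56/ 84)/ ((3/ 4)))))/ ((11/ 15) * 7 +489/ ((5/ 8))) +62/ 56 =9274471/ 661528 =14.02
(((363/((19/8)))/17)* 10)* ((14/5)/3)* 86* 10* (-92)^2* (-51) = -591873300480/19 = -31151226341.05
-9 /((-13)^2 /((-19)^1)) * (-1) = -171 /169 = -1.01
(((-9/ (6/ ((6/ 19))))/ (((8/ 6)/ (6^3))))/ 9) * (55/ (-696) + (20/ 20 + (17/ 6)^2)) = -168165/ 2204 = -76.30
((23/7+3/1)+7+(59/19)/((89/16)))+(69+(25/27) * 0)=980624/11837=82.84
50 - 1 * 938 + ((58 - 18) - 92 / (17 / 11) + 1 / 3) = -907.20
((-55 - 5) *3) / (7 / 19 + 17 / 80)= -273600 / 883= -309.85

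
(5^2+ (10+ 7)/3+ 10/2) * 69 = 2461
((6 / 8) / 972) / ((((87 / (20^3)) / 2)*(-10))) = -100 / 7047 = -0.01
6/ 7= 0.86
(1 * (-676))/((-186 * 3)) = 338/279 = 1.21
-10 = -10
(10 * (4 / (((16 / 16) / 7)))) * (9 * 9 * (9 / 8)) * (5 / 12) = 42525 / 4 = 10631.25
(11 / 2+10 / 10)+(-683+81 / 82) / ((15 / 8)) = -87881 / 246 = -357.24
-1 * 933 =-933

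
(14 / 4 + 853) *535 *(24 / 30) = 366582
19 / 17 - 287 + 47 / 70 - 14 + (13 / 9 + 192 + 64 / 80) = -1124191 / 10710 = -104.97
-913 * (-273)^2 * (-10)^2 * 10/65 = -1046845800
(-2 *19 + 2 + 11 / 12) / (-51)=421 / 612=0.69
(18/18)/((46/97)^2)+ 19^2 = 773285/2116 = 365.45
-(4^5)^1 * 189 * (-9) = 1741824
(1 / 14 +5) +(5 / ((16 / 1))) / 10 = 5.10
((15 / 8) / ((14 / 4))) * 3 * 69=3105 / 28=110.89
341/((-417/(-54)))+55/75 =93599/2085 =44.89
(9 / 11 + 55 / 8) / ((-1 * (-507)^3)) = 677 / 11468498184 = 0.00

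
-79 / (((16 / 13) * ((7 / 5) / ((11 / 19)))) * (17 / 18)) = -508365 / 18088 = -28.11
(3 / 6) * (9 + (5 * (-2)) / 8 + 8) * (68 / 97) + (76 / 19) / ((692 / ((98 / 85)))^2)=231590319569 / 41949982850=5.52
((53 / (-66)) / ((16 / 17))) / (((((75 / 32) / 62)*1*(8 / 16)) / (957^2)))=-1033558724 / 25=-41342348.96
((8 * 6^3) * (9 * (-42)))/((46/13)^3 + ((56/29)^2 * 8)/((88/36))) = -1659450448656/143560981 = -11559.20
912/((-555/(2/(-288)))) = 19/1665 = 0.01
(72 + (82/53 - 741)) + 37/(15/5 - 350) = -12277086/18391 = -667.56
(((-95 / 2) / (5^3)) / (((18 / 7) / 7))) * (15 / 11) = -931 / 660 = -1.41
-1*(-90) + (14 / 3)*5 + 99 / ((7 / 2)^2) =17848 / 147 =121.41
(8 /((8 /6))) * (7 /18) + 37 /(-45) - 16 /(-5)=212 /45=4.71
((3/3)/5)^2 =1/25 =0.04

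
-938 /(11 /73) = -68474 /11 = -6224.91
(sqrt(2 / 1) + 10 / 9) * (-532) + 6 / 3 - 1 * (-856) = 2402 / 9 - 532 * sqrt(2) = -485.47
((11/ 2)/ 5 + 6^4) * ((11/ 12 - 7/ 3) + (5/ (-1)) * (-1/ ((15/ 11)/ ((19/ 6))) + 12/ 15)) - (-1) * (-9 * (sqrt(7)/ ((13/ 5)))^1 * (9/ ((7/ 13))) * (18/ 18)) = 2892533/ 360 - 405 * sqrt(7)/ 7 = 7881.74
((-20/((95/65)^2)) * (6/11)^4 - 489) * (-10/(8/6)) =38834123535/10570802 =3673.72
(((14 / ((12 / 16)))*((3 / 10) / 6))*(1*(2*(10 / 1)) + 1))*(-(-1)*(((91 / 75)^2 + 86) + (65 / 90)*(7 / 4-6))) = 62036009 / 37500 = 1654.29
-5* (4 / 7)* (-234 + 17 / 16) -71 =16647 / 28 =594.54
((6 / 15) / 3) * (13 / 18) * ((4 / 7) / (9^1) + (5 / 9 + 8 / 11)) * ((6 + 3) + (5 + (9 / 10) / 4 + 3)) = 2785627 / 1247400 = 2.23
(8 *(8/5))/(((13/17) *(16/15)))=204/13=15.69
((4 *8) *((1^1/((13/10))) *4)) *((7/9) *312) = 71680/3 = 23893.33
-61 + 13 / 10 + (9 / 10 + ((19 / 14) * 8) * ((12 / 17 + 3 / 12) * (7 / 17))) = -78791 / 1445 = -54.53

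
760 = 760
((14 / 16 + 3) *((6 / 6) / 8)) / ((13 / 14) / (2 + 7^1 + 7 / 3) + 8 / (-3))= -11067 / 59056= -0.19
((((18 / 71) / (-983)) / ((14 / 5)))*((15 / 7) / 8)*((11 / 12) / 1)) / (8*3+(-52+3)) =0.00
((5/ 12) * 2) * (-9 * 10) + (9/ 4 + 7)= -263/ 4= -65.75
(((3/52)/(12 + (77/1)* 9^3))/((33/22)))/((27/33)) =11/13137930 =0.00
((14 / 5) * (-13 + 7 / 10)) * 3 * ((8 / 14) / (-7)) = 1476 / 175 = 8.43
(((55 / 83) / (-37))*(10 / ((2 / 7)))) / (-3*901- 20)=275 / 1194619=0.00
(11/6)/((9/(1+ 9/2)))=121/108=1.12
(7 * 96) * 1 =672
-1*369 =-369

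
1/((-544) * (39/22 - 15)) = 11/79152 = 0.00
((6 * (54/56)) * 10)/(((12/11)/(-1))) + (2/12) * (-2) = -4483/84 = -53.37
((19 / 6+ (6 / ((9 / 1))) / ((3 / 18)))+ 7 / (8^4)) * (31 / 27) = 2730635 / 331776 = 8.23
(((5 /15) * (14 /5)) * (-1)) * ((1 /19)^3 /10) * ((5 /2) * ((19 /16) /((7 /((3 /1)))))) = -0.00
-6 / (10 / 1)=-3 / 5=-0.60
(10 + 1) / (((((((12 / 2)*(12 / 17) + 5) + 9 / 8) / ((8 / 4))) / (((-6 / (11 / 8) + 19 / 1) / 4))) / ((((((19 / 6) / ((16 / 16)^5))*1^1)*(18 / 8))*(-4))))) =-312018 / 1409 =-221.45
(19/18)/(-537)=-19/9666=-0.00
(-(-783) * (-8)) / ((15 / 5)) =-2088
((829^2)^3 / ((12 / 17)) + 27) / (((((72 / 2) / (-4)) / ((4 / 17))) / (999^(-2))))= -5517928957200955181 / 458082459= -12045711091.51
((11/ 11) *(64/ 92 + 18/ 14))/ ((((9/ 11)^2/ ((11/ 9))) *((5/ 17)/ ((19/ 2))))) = 137142247/ 1173690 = 116.85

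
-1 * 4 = -4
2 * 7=14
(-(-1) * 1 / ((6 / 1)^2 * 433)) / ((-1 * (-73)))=1 / 1137924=0.00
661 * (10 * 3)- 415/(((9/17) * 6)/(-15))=21789.72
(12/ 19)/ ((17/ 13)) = 156/ 323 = 0.48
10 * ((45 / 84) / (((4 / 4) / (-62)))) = -2325 / 7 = -332.14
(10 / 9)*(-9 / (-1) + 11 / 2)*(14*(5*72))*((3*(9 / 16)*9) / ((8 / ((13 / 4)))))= 16031925 / 32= 500997.66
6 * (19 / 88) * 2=57 / 22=2.59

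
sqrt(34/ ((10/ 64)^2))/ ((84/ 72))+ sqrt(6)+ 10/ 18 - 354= -3181/ 9+ sqrt(6)+ 192 * sqrt(34)/ 35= -319.01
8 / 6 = 4 / 3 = 1.33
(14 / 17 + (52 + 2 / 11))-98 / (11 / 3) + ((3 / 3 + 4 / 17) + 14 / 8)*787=104531 / 44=2375.70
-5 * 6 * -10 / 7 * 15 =4500 / 7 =642.86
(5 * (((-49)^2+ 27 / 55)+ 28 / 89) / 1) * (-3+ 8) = 58784190 / 979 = 60045.14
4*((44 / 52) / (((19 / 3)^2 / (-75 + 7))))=-26928 / 4693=-5.74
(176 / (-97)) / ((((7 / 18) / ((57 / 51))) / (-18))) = 1083456 / 11543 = 93.86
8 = 8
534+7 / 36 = 19231 / 36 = 534.19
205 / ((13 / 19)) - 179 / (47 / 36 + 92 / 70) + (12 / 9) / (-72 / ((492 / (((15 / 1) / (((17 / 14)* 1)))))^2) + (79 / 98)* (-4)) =230.88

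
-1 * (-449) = 449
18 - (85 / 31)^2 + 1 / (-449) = 10.48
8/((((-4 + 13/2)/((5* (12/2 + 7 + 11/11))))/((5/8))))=140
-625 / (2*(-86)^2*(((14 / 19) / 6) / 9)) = -320625 / 103544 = -3.10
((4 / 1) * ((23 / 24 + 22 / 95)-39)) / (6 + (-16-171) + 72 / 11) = 948277 / 1093830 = 0.87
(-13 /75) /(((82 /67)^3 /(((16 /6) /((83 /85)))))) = -66468623 /257419935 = -0.26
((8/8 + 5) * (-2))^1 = -12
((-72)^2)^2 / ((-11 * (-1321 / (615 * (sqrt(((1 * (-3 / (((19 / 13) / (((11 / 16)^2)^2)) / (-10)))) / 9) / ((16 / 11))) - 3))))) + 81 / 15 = -247910929263 / 72655 + 59180220 * sqrt(81510) / 25099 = -2738994.80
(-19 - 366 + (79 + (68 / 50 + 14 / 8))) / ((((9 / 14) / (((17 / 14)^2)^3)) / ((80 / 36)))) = -104443261063 / 31116960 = -3356.47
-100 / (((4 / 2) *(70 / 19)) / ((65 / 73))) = -6175 / 511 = -12.08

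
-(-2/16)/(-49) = -1/392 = -0.00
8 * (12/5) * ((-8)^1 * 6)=-4608/5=-921.60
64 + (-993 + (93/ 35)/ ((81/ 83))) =-875332/ 945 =-926.28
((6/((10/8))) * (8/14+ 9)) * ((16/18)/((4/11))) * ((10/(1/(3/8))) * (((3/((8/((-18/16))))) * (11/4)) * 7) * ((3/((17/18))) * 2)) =-5910003/272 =-21727.95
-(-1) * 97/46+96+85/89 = 405567/4094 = 99.06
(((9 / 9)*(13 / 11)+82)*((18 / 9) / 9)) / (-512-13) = -122 / 3465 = -0.04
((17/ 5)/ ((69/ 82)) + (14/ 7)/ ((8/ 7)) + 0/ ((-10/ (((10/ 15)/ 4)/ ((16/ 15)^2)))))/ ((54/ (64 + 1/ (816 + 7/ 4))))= 418224967/ 60938730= 6.86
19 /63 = 0.30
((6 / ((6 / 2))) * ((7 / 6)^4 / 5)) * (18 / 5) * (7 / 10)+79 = 727807 / 9000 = 80.87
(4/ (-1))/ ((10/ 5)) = -2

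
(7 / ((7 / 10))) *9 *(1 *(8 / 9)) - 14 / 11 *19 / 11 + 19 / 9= 87025 / 1089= 79.91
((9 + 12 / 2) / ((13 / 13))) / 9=5 / 3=1.67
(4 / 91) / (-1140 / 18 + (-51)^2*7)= 12 / 4953221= 0.00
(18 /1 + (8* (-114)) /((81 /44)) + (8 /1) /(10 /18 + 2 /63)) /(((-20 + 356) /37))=-231661 /4536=-51.07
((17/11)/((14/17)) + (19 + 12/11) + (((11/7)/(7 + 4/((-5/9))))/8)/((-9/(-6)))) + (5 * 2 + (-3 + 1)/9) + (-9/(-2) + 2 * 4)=120833/2772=43.59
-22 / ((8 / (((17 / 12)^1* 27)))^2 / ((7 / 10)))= -1802493 / 5120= -352.05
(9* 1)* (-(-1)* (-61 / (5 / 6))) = -3294 / 5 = -658.80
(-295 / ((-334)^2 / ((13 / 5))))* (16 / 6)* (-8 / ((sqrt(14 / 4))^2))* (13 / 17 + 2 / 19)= 0.04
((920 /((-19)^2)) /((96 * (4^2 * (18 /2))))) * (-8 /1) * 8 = -115 /9747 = -0.01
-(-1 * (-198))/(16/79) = -7821/8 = -977.62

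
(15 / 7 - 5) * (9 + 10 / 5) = -220 / 7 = -31.43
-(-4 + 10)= -6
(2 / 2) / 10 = 1 / 10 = 0.10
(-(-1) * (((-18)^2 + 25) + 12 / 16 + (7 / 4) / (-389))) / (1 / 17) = 5945.67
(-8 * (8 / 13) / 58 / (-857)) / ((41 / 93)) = 0.00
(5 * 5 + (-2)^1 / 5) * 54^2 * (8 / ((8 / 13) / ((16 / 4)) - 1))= -678208.58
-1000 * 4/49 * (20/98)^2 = -400000/117649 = -3.40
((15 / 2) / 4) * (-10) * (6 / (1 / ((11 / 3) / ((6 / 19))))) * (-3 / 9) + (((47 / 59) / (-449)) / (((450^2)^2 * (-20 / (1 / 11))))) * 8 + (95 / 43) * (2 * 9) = 610395699775253908271 / 1284545692546875000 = 475.18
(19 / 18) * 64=608 / 9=67.56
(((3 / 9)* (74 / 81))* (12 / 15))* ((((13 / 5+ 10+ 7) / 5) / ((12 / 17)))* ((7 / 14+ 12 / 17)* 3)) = 148666 / 30375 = 4.89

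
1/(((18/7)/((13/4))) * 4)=91/288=0.32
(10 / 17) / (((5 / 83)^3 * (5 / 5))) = 1143574 / 425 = 2690.76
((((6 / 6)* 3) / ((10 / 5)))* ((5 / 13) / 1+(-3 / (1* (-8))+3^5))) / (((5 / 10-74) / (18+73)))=-25351 / 56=-452.70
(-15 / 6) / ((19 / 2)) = -5 / 19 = -0.26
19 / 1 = 19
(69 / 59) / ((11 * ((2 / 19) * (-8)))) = -1311 / 10384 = -0.13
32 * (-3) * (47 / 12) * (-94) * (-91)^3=-26634213424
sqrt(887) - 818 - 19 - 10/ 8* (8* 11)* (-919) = sqrt(887) + 100253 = 100282.78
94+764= 858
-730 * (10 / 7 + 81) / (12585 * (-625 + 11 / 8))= 673936 / 87901191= 0.01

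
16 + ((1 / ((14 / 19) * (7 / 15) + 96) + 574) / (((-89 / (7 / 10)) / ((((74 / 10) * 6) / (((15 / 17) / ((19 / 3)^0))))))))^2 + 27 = 4819881403224209641061 / 93312073635062500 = 51653.35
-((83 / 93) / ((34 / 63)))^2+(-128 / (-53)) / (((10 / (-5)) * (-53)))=-8462781017 / 3120563044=-2.71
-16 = -16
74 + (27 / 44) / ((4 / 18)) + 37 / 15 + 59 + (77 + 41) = 338221 / 1320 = 256.23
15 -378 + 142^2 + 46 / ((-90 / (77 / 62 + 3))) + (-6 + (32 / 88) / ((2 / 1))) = 607447591 / 30690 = 19793.01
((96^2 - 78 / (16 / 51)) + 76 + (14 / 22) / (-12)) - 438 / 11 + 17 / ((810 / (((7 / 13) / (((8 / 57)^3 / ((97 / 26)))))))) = 171682441269 / 19036160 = 9018.75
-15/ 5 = -3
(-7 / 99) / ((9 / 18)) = -14 / 99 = -0.14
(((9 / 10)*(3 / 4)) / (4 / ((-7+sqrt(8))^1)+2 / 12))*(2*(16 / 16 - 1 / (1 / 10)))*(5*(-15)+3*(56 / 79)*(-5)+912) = 6044095989 / 221990 - 1142191368*sqrt(2) / 110995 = 12673.95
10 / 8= 5 / 4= 1.25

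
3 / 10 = 0.30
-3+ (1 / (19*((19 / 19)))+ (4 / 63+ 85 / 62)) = -112279 / 74214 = -1.51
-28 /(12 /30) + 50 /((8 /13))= 45 /4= 11.25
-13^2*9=-1521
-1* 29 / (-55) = 29 / 55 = 0.53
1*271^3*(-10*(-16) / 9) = 3184401760 / 9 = 353822417.78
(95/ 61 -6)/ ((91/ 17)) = -4607/ 5551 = -0.83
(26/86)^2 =169/1849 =0.09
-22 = -22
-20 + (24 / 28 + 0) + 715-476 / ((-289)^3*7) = 6916123475 / 9938999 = 695.86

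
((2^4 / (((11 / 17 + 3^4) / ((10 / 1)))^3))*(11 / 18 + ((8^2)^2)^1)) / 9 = 45284963375 / 3384335763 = 13.38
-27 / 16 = -1.69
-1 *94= -94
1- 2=-1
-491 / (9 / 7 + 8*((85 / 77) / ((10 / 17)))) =-37807 / 1255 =-30.13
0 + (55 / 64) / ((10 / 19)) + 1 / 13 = 2845 / 1664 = 1.71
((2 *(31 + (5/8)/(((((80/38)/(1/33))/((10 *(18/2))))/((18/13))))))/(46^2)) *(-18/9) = -73493/1210352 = -0.06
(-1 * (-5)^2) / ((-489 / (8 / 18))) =0.02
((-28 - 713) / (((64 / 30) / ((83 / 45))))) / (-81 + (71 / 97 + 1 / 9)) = 941967 / 117856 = 7.99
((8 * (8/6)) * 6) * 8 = 512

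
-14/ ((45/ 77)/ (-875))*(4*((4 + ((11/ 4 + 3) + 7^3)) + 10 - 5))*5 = 149976750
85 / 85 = 1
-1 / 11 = -0.09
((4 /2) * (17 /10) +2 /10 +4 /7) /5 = 146 /175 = 0.83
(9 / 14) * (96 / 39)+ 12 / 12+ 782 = 71397 / 91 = 784.58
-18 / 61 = -0.30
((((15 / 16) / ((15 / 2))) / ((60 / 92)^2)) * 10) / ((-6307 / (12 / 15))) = -529 / 1419075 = -0.00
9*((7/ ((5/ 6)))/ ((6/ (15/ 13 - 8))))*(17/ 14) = -13617/ 130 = -104.75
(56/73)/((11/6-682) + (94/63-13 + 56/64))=-28224/25415899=-0.00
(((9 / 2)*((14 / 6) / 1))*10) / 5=21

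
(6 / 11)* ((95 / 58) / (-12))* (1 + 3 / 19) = -5 / 58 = -0.09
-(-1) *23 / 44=23 / 44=0.52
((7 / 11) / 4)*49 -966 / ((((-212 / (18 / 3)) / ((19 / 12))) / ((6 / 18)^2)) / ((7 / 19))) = 33467 / 3498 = 9.57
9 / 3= 3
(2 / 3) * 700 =466.67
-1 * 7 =-7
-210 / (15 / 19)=-266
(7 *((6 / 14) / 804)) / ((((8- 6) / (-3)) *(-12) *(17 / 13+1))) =13 / 64320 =0.00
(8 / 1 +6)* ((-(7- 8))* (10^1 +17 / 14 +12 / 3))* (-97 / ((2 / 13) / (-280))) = 37603020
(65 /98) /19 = 0.03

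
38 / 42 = 0.90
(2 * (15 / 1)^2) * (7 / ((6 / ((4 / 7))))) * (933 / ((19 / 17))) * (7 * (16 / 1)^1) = 532929600 / 19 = 28048926.32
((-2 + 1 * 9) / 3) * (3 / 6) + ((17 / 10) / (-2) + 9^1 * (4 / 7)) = 2293 / 420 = 5.46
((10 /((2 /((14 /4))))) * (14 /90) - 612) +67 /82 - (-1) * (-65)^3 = -101561147 /369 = -275233.46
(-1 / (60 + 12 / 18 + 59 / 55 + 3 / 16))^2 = 6969600 / 26727999169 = 0.00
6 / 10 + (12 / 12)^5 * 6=33 / 5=6.60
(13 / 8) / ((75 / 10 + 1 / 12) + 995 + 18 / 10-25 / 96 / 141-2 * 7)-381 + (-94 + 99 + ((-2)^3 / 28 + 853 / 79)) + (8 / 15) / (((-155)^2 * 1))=-4882183387720411819 / 13358037245335125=-365.49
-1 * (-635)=635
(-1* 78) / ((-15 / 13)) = 67.60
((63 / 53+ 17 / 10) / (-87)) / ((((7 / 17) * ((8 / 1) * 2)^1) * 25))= -26027 / 129108000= -0.00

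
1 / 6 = 0.17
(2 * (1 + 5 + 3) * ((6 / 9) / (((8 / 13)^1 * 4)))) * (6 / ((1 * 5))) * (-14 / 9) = -91 / 10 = -9.10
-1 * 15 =-15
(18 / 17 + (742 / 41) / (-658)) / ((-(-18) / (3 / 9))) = 0.02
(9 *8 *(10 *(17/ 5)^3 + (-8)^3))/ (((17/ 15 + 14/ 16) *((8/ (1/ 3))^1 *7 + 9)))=-1713024/ 71095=-24.09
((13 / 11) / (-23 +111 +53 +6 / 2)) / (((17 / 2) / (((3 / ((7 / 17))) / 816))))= 0.00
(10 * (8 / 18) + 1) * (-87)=-1421 / 3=-473.67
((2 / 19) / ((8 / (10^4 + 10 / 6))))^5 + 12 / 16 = 24320256751587193252901 / 616132666368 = 39472435206.12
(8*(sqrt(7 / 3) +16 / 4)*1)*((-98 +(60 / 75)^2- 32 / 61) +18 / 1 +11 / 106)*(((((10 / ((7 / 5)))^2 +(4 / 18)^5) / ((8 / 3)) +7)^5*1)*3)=-23985975102145327057183877445642951093402125 / 256952748845354183716920964525422- 23985975102145327057183877445642951093402125*sqrt(21) / 3083432986144250204603051574305064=-128995586911.08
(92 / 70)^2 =2116 / 1225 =1.73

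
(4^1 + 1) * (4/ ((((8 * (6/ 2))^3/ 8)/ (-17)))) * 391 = -33235/ 432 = -76.93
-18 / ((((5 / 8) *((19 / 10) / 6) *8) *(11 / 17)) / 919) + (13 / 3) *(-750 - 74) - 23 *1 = -12376933 / 627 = -19739.93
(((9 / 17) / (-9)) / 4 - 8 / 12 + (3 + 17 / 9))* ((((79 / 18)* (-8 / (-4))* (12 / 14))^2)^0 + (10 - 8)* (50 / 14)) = 48925 / 1428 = 34.26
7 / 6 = 1.17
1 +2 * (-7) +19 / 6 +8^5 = 196549 / 6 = 32758.17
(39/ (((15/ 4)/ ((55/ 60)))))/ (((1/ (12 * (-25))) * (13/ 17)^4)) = -8363.50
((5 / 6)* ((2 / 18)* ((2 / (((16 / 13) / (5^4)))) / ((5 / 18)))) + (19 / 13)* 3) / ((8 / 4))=106993 / 624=171.46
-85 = -85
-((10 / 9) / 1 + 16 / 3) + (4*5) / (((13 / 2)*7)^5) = -6.44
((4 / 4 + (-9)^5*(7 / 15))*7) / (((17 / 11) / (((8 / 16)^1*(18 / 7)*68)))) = -54559296 / 5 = -10911859.20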